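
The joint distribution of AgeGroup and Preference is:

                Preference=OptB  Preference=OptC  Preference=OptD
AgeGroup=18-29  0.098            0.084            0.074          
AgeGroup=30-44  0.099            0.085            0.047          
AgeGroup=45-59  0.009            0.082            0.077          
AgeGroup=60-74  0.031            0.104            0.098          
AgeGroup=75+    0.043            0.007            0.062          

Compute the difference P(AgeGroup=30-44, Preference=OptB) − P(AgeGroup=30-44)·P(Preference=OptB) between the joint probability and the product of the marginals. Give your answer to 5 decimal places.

P(AgeGroup=30-44) = 0.099 + 0.085 + 0.047 = 0.231.
P(Preference=OptB) = 0.098 + 0.099 + 0.009 + 0.031 + 0.043 = 0.280.
P(AgeGroup=30-44, Preference=OptB) − P(AgeGroup=30-44)P(Preference=OptB) = 0.099 − 0.231×0.280 = 0.03432.

0.03432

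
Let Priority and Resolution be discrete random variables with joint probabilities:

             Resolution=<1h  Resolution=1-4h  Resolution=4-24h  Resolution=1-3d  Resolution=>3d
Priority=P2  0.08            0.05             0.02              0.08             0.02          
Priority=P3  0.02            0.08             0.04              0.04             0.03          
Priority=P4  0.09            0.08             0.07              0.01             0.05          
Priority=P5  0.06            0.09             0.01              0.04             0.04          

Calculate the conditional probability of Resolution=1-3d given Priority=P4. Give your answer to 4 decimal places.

0.0333

P(Priority=P4) = 0.09 + 0.08 + 0.07 + 0.01 + 0.05 = 0.30.
P(Resolution=1-3d | Priority=P4) = 0.01/0.30 = 0.0333.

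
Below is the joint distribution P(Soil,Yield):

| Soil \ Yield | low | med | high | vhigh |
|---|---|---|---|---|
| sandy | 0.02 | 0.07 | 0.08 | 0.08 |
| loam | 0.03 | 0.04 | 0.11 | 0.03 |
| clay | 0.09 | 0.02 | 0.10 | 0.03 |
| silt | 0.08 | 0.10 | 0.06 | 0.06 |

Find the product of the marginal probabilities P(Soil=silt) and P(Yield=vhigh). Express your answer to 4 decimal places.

0.0600

P(Soil=silt) = 0.08 + 0.10 + 0.06 + 0.06 = 0.30.
P(Yield=vhigh) = 0.08 + 0.03 + 0.03 + 0.06 = 0.20.
Product: 0.30 × 0.20 = 0.0600.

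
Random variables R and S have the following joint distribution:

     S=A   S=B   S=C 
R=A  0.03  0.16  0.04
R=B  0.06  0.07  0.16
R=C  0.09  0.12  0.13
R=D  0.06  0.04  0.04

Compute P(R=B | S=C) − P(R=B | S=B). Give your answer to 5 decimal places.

P(S=C) = 0.04 + 0.16 + 0.13 + 0.04 = 0.37; P(R=B | S=C) = 0.16/0.37 = 0.432432.
P(S=B) = 0.16 + 0.07 + 0.12 + 0.04 = 0.39; P(R=B | S=B) = 0.07/0.39 = 0.179487.
Difference = 0.25295.

0.25295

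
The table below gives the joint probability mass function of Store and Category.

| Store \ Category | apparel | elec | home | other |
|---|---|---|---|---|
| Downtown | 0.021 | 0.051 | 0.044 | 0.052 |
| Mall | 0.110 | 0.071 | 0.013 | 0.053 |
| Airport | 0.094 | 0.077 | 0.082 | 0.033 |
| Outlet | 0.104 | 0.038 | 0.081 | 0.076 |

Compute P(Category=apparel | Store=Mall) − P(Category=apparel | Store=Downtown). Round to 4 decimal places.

P(Store=Mall) = 0.110 + 0.071 + 0.013 + 0.053 = 0.247; P(Category=apparel | Store=Mall) = 0.110/0.247 = 0.44534.
P(Store=Downtown) = 0.021 + 0.051 + 0.044 + 0.052 = 0.168; P(Category=apparel | Store=Downtown) = 0.021/0.168 = 0.12500.
Difference = 0.3203.

0.3203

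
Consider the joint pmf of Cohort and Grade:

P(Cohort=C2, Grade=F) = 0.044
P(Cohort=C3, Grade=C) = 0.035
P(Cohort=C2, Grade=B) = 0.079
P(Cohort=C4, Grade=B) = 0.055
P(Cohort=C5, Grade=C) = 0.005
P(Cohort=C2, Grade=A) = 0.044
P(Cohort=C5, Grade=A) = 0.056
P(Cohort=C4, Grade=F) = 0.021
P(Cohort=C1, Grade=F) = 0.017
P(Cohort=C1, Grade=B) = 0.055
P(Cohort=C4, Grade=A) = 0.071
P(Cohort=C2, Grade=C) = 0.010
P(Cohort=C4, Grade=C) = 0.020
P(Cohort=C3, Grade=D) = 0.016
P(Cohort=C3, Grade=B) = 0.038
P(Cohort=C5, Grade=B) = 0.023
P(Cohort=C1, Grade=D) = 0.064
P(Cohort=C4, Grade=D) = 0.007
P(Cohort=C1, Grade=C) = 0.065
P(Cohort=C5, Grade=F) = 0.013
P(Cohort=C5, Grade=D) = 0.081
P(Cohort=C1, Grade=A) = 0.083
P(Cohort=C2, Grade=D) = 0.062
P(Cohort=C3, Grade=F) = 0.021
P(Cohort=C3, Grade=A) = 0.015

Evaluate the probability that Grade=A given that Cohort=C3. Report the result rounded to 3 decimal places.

P(Cohort=C3) = 0.015 + 0.038 + 0.035 + 0.016 + 0.021 = 0.125.
P(Grade=A | Cohort=C3) = 0.015/0.125 = 0.120.

0.120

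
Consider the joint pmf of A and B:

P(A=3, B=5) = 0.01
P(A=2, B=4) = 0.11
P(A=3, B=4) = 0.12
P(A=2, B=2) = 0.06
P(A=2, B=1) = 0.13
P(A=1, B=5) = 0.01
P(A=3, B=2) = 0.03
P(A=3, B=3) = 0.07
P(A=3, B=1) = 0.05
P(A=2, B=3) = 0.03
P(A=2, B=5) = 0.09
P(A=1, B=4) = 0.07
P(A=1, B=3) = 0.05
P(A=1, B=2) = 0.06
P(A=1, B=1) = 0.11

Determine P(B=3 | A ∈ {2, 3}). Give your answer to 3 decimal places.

P(A=2) = 0.13 + 0.06 + 0.03 + 0.11 + 0.09 = 0.42.
P(A=3) = 0.05 + 0.03 + 0.07 + 0.12 + 0.01 = 0.28.
P(A ∈ {2, 3}) = 0.42 + 0.28 = 0.70; P(B=3, A ∈ {2, 3}) = 0.03 + 0.07 = 0.10.
P(B=3 | A ∈ {2, 3}) = 0.10/0.70 = 0.143.

0.143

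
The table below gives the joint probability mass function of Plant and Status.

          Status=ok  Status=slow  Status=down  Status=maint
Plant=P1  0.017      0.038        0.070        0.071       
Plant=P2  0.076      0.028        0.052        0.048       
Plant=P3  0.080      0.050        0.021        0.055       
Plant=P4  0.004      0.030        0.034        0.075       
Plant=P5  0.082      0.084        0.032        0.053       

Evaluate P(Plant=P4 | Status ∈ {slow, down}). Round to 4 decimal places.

P(Status=slow) = 0.038 + 0.028 + 0.050 + 0.030 + 0.084 = 0.230.
P(Status=down) = 0.070 + 0.052 + 0.021 + 0.034 + 0.032 = 0.209.
P(Status ∈ {slow, down}) = 0.230 + 0.209 = 0.439; P(Plant=P4, Status ∈ {slow, down}) = 0.030 + 0.034 = 0.064.
P(Plant=P4 | Status ∈ {slow, down}) = 0.064/0.439 = 0.1458.

0.1458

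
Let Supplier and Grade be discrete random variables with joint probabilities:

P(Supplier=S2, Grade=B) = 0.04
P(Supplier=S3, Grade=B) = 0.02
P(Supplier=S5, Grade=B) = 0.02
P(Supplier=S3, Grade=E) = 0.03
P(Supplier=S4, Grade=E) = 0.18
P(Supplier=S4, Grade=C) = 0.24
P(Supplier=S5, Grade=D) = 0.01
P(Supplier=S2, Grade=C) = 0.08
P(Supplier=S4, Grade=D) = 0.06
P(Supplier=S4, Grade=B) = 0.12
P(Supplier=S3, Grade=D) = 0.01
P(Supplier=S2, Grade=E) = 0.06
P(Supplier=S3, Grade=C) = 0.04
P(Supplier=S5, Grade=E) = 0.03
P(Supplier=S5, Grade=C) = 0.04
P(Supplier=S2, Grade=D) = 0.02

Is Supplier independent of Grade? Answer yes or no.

Every cell satisfies P(Supplier,Grade) = P(Supplier)·P(Grade). For instance P(Supplier=S2) = 0.20, P(Grade=D) = 0.10, and 0.20×0.10 = 0.02 matches the joint entry. So Supplier and Grade are independent.

yes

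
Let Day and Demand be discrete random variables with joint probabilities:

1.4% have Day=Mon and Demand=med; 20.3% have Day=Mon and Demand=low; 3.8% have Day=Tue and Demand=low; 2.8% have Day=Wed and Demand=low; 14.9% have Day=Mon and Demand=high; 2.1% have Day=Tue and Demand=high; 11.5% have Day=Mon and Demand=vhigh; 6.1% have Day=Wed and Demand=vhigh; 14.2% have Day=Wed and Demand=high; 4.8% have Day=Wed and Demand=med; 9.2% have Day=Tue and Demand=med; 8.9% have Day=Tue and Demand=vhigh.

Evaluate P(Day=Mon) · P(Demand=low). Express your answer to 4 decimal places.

P(Day=Mon) = 0.203 + 0.014 + 0.149 + 0.115 = 0.481.
P(Demand=low) = 0.203 + 0.038 + 0.028 = 0.269.
Product: 0.481 × 0.269 = 0.1294.

0.1294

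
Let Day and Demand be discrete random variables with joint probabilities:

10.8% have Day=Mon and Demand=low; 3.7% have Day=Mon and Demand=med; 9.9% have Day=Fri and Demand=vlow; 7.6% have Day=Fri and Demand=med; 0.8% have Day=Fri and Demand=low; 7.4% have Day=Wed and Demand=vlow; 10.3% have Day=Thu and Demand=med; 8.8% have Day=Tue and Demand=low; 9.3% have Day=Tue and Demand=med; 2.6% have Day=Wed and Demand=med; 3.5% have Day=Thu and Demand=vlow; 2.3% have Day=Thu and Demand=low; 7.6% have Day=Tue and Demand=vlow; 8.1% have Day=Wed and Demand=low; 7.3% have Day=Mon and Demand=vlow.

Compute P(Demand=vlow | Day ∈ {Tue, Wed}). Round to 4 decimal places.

P(Day=Tue) = 0.076 + 0.088 + 0.093 = 0.257.
P(Day=Wed) = 0.074 + 0.081 + 0.026 = 0.181.
P(Day ∈ {Tue, Wed}) = 0.257 + 0.181 = 0.438; P(Demand=vlow, Day ∈ {Tue, Wed}) = 0.076 + 0.074 = 0.150.
P(Demand=vlow | Day ∈ {Tue, Wed}) = 0.150/0.438 = 0.3425.

0.3425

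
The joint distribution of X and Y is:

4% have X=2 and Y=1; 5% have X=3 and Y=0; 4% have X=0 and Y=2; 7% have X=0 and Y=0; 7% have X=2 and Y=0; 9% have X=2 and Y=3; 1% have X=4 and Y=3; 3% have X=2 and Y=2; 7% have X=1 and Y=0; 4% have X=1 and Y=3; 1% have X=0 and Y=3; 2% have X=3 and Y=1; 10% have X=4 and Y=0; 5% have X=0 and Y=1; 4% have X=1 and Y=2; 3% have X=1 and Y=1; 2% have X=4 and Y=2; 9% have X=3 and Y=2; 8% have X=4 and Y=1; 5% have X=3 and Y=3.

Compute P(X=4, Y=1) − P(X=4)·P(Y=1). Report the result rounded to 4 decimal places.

0.0338

P(X=4) = 0.10 + 0.08 + 0.02 + 0.01 = 0.21.
P(Y=1) = 0.05 + 0.03 + 0.04 + 0.02 + 0.08 = 0.22.
P(X=4, Y=1) − P(X=4)P(Y=1) = 0.08 − 0.21×0.22 = 0.0338.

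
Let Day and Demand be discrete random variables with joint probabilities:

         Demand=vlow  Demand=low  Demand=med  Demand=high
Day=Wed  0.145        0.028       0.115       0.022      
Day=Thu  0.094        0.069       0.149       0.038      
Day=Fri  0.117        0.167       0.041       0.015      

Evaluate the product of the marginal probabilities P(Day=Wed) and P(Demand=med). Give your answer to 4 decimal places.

0.0946

P(Day=Wed) = 0.145 + 0.028 + 0.115 + 0.022 = 0.310.
P(Demand=med) = 0.115 + 0.149 + 0.041 = 0.305.
Product: 0.310 × 0.305 = 0.0946.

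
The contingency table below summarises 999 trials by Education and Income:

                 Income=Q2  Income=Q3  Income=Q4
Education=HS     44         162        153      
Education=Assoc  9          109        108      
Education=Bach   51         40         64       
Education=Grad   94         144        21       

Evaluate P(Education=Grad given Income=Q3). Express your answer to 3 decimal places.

Total with Income=Q3: 162 + 109 + 40 + 144 = 455.
P(Education=Grad | Income=Q3) = 144/455 = 0.316.

0.316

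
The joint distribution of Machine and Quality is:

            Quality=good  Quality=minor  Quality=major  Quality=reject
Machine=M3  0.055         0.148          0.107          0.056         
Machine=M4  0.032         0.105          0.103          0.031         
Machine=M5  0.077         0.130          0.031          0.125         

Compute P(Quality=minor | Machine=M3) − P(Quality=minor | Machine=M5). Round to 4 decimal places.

0.0462

P(Machine=M3) = 0.055 + 0.148 + 0.107 + 0.056 = 0.366; P(Quality=minor | Machine=M3) = 0.148/0.366 = 0.40437.
P(Machine=M5) = 0.077 + 0.130 + 0.031 + 0.125 = 0.363; P(Quality=minor | Machine=M5) = 0.130/0.363 = 0.35813.
Difference = 0.0462.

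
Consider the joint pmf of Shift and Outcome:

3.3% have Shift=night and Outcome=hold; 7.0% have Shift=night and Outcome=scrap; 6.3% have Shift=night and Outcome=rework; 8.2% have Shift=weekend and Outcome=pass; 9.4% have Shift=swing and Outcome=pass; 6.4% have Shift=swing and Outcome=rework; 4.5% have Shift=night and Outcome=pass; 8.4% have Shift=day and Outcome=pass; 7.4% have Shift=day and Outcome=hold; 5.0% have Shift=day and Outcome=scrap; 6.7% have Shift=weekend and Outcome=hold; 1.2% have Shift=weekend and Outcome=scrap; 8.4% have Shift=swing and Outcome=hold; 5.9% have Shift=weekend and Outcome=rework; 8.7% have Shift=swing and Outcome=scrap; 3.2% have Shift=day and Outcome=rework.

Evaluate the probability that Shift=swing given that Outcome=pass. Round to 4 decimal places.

0.3082

P(Outcome=pass) = 0.084 + 0.094 + 0.045 + 0.082 = 0.305.
P(Shift=swing | Outcome=pass) = 0.094/0.305 = 0.3082.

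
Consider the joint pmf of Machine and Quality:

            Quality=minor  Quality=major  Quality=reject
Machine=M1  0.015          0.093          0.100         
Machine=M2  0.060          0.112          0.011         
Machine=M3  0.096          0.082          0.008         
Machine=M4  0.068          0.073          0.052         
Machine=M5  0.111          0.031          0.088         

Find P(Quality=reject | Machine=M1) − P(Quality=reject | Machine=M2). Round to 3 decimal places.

P(Machine=M1) = 0.015 + 0.093 + 0.100 = 0.208; P(Quality=reject | Machine=M1) = 0.100/0.208 = 0.4808.
P(Machine=M2) = 0.060 + 0.112 + 0.011 = 0.183; P(Quality=reject | Machine=M2) = 0.011/0.183 = 0.0601.
Difference = 0.421.

0.421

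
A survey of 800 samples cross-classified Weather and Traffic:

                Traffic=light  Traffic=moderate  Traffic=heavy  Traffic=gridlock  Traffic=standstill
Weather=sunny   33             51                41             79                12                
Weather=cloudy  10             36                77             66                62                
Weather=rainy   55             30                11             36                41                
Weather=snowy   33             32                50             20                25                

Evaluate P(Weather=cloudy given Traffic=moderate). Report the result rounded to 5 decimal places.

Total with Traffic=moderate: 51 + 36 + 30 + 32 = 149.
P(Weather=cloudy | Traffic=moderate) = 36/149 = 0.24161.

0.24161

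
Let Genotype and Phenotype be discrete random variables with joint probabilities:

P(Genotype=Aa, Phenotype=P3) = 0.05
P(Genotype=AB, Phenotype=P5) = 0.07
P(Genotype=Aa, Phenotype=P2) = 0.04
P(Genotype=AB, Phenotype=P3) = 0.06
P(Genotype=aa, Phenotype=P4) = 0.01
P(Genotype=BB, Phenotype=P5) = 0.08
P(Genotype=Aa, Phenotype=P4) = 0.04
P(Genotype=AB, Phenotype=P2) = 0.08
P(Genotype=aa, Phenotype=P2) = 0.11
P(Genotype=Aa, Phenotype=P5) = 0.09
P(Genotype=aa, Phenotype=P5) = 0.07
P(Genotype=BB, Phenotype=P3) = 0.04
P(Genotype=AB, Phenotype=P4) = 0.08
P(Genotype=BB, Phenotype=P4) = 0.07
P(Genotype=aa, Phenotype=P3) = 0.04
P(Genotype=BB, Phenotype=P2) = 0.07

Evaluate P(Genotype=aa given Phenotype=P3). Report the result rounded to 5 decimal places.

P(Phenotype=P3) = 0.05 + 0.04 + 0.06 + 0.04 = 0.19.
P(Genotype=aa | Phenotype=P3) = 0.04/0.19 = 0.21053.

0.21053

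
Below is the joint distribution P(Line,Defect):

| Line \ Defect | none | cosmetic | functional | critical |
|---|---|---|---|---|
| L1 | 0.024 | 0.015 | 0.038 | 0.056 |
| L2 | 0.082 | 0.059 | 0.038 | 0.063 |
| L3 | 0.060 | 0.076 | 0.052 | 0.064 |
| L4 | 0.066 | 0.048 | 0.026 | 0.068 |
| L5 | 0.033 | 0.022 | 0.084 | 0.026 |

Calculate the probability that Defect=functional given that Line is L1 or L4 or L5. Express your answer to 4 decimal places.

0.2925

P(Line=L1) = 0.024 + 0.015 + 0.038 + 0.056 = 0.133.
P(Line=L4) = 0.066 + 0.048 + 0.026 + 0.068 = 0.208.
P(Line=L5) = 0.033 + 0.022 + 0.084 + 0.026 = 0.165.
P(Line ∈ {L1, L4, L5}) = 0.133 + 0.208 + 0.165 = 0.506; P(Defect=functional, Line ∈ {L1, L4, L5}) = 0.038 + 0.026 + 0.084 = 0.148.
P(Defect=functional | Line ∈ {L1, L4, L5}) = 0.148/0.506 = 0.2925.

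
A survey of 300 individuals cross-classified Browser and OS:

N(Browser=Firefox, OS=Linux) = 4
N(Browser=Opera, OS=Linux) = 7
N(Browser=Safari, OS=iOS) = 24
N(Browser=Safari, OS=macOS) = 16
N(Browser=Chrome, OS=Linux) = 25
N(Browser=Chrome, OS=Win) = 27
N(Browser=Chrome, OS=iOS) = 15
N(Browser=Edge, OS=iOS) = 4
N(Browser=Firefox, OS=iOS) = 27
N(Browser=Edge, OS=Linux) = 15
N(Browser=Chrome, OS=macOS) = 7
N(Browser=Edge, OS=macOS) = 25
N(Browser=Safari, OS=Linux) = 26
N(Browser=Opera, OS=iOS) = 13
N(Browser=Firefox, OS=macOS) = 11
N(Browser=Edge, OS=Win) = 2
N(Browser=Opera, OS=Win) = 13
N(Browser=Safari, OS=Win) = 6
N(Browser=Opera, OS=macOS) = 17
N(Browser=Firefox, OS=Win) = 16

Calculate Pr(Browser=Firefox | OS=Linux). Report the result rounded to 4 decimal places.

0.0519

Total with OS=Linux: 25 + 4 + 26 + 15 + 7 = 77.
P(Browser=Firefox | OS=Linux) = 4/77 = 0.0519.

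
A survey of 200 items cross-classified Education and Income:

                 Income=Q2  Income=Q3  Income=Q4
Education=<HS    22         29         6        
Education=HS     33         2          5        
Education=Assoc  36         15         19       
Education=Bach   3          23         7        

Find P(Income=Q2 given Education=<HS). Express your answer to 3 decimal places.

0.386

Total with Education=<HS: 22 + 29 + 6 = 57.
P(Income=Q2 | Education=<HS) = 22/57 = 0.386.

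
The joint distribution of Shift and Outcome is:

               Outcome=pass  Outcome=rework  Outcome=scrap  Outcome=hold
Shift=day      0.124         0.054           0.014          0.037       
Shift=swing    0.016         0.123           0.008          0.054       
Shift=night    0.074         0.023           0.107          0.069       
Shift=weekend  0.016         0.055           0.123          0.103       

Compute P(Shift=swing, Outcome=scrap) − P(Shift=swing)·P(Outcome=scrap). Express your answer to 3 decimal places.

P(Shift=swing) = 0.016 + 0.123 + 0.008 + 0.054 = 0.201.
P(Outcome=scrap) = 0.014 + 0.008 + 0.107 + 0.123 = 0.252.
P(Shift=swing, Outcome=scrap) − P(Shift=swing)P(Outcome=scrap) = 0.008 − 0.201×0.252 = -0.043.

-0.043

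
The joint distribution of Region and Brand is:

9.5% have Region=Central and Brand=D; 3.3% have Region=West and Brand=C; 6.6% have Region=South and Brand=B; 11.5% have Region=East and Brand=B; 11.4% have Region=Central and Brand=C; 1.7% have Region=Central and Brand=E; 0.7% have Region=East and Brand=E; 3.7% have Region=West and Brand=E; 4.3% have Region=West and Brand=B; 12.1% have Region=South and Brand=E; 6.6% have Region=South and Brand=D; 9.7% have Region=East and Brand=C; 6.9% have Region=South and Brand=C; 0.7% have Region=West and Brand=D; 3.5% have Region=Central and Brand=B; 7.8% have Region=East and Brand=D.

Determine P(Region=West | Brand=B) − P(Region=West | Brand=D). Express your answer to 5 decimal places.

0.13757

P(Brand=B) = 0.066 + 0.115 + 0.043 + 0.035 = 0.259; P(Region=West | Brand=B) = 0.043/0.259 = 0.166023.
P(Brand=D) = 0.066 + 0.078 + 0.007 + 0.095 = 0.246; P(Region=West | Brand=D) = 0.007/0.246 = 0.028455.
Difference = 0.13757.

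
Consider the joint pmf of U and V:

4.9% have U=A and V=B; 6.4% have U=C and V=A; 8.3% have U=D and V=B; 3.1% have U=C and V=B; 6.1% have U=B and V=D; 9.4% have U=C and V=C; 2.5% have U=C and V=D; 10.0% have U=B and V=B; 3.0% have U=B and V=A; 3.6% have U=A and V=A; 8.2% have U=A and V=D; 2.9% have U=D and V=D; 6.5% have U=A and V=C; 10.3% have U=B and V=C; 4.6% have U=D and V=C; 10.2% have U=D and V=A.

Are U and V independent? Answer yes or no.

P(U=D) = 0.260 and P(V=A) = 0.232, so their product is 0.06032, but P(U=D, V=A) = 0.102. Since these differ, U and V are not independent.

no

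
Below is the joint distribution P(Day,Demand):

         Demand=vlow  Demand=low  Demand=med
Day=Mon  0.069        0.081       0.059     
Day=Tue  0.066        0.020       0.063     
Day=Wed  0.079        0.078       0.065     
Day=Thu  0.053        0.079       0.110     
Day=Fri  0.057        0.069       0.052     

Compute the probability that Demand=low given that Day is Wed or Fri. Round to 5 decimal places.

0.36750

P(Day=Wed) = 0.079 + 0.078 + 0.065 = 0.222.
P(Day=Fri) = 0.057 + 0.069 + 0.052 = 0.178.
P(Day ∈ {Wed, Fri}) = 0.222 + 0.178 = 0.400; P(Demand=low, Day ∈ {Wed, Fri}) = 0.078 + 0.069 = 0.147.
P(Demand=low | Day ∈ {Wed, Fri}) = 0.147/0.400 = 0.36750.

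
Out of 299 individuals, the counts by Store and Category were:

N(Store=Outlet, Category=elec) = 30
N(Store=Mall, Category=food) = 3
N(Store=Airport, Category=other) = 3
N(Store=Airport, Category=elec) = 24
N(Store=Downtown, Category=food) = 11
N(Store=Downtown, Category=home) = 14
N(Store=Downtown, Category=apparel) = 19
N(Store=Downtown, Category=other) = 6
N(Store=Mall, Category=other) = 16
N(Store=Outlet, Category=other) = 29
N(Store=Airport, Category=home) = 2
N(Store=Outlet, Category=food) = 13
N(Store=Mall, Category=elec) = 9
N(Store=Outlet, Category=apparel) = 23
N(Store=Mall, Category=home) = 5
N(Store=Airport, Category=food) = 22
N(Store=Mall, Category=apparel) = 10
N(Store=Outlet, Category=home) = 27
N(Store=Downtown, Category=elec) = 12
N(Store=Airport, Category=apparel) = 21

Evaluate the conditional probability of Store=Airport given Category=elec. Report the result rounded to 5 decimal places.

Total with Category=elec: 12 + 9 + 24 + 30 = 75.
P(Store=Airport | Category=elec) = 24/75 = 0.32000.

0.32000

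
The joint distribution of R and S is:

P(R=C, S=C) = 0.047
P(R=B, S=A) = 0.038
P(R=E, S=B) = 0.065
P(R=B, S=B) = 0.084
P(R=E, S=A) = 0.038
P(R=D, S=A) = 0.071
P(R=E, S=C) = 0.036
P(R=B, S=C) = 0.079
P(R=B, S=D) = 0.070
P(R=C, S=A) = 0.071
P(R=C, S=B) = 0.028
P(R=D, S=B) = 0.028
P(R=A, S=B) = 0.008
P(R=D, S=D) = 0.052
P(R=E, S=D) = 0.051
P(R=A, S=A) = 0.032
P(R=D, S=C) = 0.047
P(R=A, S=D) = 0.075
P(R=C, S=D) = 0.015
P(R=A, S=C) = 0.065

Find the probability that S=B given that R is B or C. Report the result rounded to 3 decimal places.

P(R=B) = 0.038 + 0.084 + 0.079 + 0.070 = 0.271.
P(R=C) = 0.071 + 0.028 + 0.047 + 0.015 = 0.161.
P(R ∈ {B, C}) = 0.271 + 0.161 = 0.432; P(S=B, R ∈ {B, C}) = 0.084 + 0.028 = 0.112.
P(S=B | R ∈ {B, C}) = 0.112/0.432 = 0.259.

0.259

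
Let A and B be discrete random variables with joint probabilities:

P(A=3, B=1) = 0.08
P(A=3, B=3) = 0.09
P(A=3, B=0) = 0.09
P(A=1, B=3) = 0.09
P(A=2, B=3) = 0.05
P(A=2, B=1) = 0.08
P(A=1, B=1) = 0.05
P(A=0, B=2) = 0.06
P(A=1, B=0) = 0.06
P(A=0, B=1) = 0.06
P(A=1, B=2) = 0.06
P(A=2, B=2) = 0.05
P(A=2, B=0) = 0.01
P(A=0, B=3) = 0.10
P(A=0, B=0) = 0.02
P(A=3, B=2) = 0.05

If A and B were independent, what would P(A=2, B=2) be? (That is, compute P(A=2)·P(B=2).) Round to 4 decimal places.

P(A=2) = 0.01 + 0.08 + 0.05 + 0.05 = 0.19.
P(B=2) = 0.06 + 0.06 + 0.05 + 0.05 = 0.22.
Product: 0.19 × 0.22 = 0.0418.

0.0418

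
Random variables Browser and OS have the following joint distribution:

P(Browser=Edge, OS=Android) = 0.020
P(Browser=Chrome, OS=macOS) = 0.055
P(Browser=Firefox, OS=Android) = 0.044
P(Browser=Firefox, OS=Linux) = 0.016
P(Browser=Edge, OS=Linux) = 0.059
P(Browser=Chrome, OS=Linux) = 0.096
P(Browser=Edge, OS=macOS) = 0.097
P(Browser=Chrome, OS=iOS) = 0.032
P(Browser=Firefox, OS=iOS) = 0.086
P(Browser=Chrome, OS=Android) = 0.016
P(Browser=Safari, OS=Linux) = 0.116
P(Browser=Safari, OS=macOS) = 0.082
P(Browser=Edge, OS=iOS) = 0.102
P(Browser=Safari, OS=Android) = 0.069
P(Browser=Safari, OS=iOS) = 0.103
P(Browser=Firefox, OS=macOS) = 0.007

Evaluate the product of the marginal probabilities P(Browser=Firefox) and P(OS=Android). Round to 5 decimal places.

P(Browser=Firefox) = 0.007 + 0.016 + 0.086 + 0.044 = 0.153.
P(OS=Android) = 0.016 + 0.044 + 0.069 + 0.020 = 0.149.
Product: 0.153 × 0.149 = 0.02280.

0.02280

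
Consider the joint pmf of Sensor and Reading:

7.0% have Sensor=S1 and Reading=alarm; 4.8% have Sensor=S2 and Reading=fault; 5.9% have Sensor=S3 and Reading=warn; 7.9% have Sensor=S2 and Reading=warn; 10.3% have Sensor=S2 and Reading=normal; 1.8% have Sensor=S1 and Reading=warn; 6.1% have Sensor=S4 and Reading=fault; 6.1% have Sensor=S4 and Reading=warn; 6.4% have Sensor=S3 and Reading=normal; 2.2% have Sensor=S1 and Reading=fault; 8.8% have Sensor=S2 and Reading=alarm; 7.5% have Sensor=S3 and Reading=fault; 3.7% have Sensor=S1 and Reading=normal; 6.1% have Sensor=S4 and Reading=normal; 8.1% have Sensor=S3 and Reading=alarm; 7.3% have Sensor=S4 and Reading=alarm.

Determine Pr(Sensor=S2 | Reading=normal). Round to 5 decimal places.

P(Reading=normal) = 0.037 + 0.103 + 0.064 + 0.061 = 0.265.
P(Sensor=S2 | Reading=normal) = 0.103/0.265 = 0.38868.

0.38868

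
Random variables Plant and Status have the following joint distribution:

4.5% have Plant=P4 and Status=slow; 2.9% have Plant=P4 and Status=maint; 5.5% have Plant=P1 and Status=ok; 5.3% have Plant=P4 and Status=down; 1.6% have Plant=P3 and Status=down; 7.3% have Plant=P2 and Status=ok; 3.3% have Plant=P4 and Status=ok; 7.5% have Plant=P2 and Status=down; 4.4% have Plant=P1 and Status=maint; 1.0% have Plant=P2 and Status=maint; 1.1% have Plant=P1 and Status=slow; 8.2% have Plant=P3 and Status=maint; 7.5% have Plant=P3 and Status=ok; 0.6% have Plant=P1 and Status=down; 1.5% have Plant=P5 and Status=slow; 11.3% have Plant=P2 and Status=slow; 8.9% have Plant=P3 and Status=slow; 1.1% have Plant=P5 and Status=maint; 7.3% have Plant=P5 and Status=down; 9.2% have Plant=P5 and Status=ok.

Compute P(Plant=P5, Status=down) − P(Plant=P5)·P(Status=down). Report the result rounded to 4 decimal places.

P(Plant=P5) = 0.092 + 0.015 + 0.073 + 0.011 = 0.191.
P(Status=down) = 0.006 + 0.075 + 0.016 + 0.053 + 0.073 = 0.223.
P(Plant=P5, Status=down) − P(Plant=P5)P(Status=down) = 0.073 − 0.191×0.223 = 0.0304.

0.0304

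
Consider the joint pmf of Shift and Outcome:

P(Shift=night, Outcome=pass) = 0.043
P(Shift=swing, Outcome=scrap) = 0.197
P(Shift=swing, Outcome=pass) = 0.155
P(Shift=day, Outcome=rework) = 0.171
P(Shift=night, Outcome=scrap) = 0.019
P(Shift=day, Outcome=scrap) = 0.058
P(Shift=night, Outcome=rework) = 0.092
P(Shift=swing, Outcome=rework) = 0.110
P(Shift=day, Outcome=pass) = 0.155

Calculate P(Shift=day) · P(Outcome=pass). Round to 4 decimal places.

P(Shift=day) = 0.155 + 0.171 + 0.058 = 0.384.
P(Outcome=pass) = 0.155 + 0.155 + 0.043 = 0.353.
Product: 0.384 × 0.353 = 0.1356.

0.1356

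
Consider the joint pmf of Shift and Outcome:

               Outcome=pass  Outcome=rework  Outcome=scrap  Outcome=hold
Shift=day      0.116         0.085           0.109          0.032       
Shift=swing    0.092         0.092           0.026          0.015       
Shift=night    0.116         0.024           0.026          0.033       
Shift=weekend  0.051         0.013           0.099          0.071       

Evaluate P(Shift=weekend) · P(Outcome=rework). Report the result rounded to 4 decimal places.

P(Shift=weekend) = 0.051 + 0.013 + 0.099 + 0.071 = 0.234.
P(Outcome=rework) = 0.085 + 0.092 + 0.024 + 0.013 = 0.214.
Product: 0.234 × 0.214 = 0.0501.

0.0501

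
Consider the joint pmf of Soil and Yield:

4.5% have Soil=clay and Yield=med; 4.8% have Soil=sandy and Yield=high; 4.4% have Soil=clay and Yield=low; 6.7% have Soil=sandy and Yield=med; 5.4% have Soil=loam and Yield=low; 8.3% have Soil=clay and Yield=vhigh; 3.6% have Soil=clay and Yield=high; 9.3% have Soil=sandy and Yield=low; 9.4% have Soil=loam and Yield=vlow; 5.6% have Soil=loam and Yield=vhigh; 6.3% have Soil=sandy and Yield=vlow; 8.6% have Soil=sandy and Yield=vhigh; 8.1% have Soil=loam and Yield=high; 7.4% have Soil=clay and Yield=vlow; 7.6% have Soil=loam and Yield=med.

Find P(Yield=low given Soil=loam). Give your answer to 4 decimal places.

P(Soil=loam) = 0.094 + 0.054 + 0.076 + 0.081 + 0.056 = 0.361.
P(Yield=low | Soil=loam) = 0.054/0.361 = 0.1496.

0.1496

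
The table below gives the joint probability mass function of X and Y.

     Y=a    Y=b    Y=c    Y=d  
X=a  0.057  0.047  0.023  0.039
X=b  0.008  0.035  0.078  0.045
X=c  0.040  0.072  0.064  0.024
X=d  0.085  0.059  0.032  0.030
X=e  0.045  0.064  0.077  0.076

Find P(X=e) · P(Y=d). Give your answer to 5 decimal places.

0.05607

P(X=e) = 0.045 + 0.064 + 0.077 + 0.076 = 0.262.
P(Y=d) = 0.039 + 0.045 + 0.024 + 0.030 + 0.076 = 0.214.
Product: 0.262 × 0.214 = 0.05607.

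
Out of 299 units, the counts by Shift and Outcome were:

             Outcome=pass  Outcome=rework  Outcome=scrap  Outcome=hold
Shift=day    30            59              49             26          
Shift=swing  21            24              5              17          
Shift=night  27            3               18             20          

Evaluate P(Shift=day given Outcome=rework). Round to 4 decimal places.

0.6860

Total with Outcome=rework: 59 + 24 + 3 = 86.
P(Shift=day | Outcome=rework) = 59/86 = 0.6860.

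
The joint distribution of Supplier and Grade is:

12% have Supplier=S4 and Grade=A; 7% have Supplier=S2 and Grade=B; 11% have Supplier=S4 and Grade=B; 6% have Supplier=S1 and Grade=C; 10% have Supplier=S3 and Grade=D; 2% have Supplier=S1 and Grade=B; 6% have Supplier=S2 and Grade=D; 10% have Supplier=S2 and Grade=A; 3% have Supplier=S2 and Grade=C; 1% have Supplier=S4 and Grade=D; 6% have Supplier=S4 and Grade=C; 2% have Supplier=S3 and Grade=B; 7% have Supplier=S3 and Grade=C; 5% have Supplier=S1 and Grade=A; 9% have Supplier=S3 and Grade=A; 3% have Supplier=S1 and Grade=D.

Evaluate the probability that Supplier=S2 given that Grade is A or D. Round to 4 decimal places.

P(Grade=A) = 0.05 + 0.10 + 0.09 + 0.12 = 0.36.
P(Grade=D) = 0.03 + 0.06 + 0.10 + 0.01 = 0.20.
P(Grade ∈ {A, D}) = 0.36 + 0.20 = 0.56; P(Supplier=S2, Grade ∈ {A, D}) = 0.10 + 0.06 = 0.16.
P(Supplier=S2 | Grade ∈ {A, D}) = 0.16/0.56 = 0.2857.

0.2857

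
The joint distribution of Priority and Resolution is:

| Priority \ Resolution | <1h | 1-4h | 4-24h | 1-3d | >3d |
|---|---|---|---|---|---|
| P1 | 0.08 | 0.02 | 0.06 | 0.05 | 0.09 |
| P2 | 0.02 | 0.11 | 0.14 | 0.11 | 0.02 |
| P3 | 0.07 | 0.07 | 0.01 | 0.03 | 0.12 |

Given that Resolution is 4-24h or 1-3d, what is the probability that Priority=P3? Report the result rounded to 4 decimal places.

P(Resolution=4-24h) = 0.06 + 0.14 + 0.01 = 0.21.
P(Resolution=1-3d) = 0.05 + 0.11 + 0.03 = 0.19.
P(Resolution ∈ {4-24h, 1-3d}) = 0.21 + 0.19 = 0.40; P(Priority=P3, Resolution ∈ {4-24h, 1-3d}) = 0.01 + 0.03 = 0.04.
P(Priority=P3 | Resolution ∈ {4-24h, 1-3d}) = 0.04/0.40 = 0.1000.

0.1000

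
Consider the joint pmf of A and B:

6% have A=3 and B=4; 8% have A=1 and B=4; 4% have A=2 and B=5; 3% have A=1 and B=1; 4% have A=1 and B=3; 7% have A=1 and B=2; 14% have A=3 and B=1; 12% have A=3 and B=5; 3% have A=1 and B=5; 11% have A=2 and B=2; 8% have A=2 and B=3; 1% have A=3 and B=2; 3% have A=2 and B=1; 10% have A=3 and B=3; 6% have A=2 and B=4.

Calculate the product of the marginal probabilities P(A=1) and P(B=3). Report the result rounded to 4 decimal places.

P(A=1) = 0.03 + 0.07 + 0.04 + 0.08 + 0.03 = 0.25.
P(B=3) = 0.04 + 0.08 + 0.10 = 0.22.
Product: 0.25 × 0.22 = 0.0550.

0.0550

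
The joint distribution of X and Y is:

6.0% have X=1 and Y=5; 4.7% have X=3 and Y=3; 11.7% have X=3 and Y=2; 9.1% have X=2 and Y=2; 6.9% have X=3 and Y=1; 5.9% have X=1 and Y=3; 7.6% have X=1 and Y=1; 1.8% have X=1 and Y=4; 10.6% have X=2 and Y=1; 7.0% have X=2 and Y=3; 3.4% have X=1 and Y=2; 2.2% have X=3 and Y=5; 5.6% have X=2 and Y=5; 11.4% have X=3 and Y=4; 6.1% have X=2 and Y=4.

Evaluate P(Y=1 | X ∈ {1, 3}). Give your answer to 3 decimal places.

0.235

P(X=1) = 0.076 + 0.034 + 0.059 + 0.018 + 0.060 = 0.247.
P(X=3) = 0.069 + 0.117 + 0.047 + 0.114 + 0.022 = 0.369.
P(X ∈ {1, 3}) = 0.247 + 0.369 = 0.616; P(Y=1, X ∈ {1, 3}) = 0.076 + 0.069 = 0.145.
P(Y=1 | X ∈ {1, 3}) = 0.145/0.616 = 0.235.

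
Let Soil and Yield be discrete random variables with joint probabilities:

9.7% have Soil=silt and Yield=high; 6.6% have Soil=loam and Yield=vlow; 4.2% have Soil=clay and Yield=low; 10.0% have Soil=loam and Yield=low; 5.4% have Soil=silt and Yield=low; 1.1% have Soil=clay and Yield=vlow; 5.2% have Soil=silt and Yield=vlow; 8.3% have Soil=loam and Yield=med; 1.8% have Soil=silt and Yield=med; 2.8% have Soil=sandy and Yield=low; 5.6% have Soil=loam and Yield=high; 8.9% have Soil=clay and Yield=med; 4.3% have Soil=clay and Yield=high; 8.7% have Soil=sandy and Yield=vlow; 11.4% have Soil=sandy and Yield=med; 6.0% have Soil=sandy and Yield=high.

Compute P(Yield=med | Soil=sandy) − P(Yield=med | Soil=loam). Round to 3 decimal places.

0.122

P(Soil=sandy) = 0.087 + 0.028 + 0.114 + 0.060 = 0.289; P(Yield=med | Soil=sandy) = 0.114/0.289 = 0.3945.
P(Soil=loam) = 0.066 + 0.100 + 0.083 + 0.056 = 0.305; P(Yield=med | Soil=loam) = 0.083/0.305 = 0.2721.
Difference = 0.122.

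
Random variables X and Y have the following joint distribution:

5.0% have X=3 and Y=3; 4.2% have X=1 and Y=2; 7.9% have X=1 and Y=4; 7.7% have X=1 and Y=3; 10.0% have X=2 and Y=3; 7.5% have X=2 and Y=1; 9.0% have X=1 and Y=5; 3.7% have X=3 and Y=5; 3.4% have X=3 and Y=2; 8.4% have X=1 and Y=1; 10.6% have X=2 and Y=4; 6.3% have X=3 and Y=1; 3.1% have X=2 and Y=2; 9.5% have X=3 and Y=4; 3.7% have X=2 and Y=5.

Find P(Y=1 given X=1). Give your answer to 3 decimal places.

P(X=1) = 0.084 + 0.042 + 0.077 + 0.079 + 0.090 = 0.372.
P(Y=1 | X=1) = 0.084/0.372 = 0.226.

0.226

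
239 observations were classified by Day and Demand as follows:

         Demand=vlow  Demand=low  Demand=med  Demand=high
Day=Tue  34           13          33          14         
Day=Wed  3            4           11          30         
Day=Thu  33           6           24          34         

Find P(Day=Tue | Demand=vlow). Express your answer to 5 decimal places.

Total with Demand=vlow: 34 + 3 + 33 = 70.
P(Day=Tue | Demand=vlow) = 34/70 = 0.48571.

0.48571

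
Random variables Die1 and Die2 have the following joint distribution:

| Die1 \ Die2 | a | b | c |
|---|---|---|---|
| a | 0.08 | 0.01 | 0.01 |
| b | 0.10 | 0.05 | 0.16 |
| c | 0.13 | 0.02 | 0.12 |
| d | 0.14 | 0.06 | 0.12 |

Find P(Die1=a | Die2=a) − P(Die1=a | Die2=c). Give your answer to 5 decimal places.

0.15339

P(Die2=a) = 0.08 + 0.10 + 0.13 + 0.14 = 0.45; P(Die1=a | Die2=a) = 0.08/0.45 = 0.177778.
P(Die2=c) = 0.01 + 0.16 + 0.12 + 0.12 = 0.41; P(Die1=a | Die2=c) = 0.01/0.41 = 0.024390.
Difference = 0.15339.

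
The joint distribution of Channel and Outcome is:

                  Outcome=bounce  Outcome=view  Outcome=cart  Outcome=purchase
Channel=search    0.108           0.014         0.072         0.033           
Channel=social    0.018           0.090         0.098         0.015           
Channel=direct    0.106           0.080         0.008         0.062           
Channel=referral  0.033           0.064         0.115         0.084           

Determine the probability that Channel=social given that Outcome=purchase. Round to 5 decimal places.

0.07732

P(Outcome=purchase) = 0.033 + 0.015 + 0.062 + 0.084 = 0.194.
P(Channel=social | Outcome=purchase) = 0.015/0.194 = 0.07732.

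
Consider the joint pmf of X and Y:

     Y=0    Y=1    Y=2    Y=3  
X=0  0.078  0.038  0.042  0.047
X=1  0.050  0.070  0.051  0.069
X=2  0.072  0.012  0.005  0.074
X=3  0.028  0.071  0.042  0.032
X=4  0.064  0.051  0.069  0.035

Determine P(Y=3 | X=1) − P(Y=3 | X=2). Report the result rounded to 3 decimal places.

-0.166

P(X=1) = 0.050 + 0.070 + 0.051 + 0.069 = 0.240; P(Y=3 | X=1) = 0.069/0.240 = 0.2875.
P(X=2) = 0.072 + 0.012 + 0.005 + 0.074 = 0.163; P(Y=3 | X=2) = 0.074/0.163 = 0.4540.
Difference = -0.166.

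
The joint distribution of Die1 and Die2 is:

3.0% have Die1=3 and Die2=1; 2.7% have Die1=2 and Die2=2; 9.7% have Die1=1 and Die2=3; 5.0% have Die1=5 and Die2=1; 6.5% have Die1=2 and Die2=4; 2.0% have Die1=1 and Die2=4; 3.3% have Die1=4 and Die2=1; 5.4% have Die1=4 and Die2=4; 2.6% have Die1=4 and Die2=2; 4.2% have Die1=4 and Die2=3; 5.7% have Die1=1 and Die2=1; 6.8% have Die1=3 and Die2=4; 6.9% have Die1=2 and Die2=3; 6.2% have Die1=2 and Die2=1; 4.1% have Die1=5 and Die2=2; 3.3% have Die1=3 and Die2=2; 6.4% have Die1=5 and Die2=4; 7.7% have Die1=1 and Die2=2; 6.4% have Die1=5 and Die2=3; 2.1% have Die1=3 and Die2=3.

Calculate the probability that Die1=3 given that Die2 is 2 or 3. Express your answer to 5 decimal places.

0.10865

P(Die2=2) = 0.077 + 0.027 + 0.033 + 0.026 + 0.041 = 0.204.
P(Die2=3) = 0.097 + 0.069 + 0.021 + 0.042 + 0.064 = 0.293.
P(Die2 ∈ {2, 3}) = 0.204 + 0.293 = 0.497; P(Die1=3, Die2 ∈ {2, 3}) = 0.033 + 0.021 = 0.054.
P(Die1=3 | Die2 ∈ {2, 3}) = 0.054/0.497 = 0.10865.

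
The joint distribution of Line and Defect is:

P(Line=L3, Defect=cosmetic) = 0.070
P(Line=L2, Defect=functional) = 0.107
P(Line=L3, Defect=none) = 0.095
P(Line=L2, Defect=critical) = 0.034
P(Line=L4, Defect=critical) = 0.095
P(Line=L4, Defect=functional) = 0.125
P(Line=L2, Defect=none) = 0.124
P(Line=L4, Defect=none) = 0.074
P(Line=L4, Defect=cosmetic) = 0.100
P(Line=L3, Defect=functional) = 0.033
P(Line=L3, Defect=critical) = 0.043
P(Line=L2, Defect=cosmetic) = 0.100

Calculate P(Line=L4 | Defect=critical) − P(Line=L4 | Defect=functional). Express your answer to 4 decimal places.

P(Defect=critical) = 0.034 + 0.043 + 0.095 = 0.172; P(Line=L4 | Defect=critical) = 0.095/0.172 = 0.55233.
P(Defect=functional) = 0.107 + 0.033 + 0.125 = 0.265; P(Line=L4 | Defect=functional) = 0.125/0.265 = 0.47170.
Difference = 0.0806.

0.0806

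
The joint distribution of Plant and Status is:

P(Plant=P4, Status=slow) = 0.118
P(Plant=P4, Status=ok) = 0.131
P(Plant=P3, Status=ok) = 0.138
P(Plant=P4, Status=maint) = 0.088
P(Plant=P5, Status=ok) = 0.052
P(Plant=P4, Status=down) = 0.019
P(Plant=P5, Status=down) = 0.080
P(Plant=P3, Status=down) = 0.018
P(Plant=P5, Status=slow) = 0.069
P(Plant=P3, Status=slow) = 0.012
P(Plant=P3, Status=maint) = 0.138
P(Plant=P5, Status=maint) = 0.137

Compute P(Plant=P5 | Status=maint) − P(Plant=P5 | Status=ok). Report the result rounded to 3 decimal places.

P(Status=maint) = 0.138 + 0.088 + 0.137 = 0.363; P(Plant=P5 | Status=maint) = 0.137/0.363 = 0.3774.
P(Status=ok) = 0.138 + 0.131 + 0.052 = 0.321; P(Plant=P5 | Status=ok) = 0.052/0.321 = 0.1620.
Difference = 0.215.

0.215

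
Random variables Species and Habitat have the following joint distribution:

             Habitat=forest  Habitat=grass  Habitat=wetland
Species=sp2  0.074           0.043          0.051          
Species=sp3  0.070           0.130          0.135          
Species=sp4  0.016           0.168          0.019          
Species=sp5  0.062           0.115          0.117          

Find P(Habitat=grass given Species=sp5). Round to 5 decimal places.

P(Species=sp5) = 0.062 + 0.115 + 0.117 = 0.294.
P(Habitat=grass | Species=sp5) = 0.115/0.294 = 0.39116.

0.39116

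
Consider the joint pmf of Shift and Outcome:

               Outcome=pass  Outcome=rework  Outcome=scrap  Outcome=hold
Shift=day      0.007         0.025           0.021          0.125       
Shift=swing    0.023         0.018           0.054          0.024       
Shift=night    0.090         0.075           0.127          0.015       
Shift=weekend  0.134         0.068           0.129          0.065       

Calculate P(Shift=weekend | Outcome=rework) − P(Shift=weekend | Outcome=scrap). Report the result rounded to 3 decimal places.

-0.024

P(Outcome=rework) = 0.025 + 0.018 + 0.075 + 0.068 = 0.186; P(Shift=weekend | Outcome=rework) = 0.068/0.186 = 0.3656.
P(Outcome=scrap) = 0.021 + 0.054 + 0.127 + 0.129 = 0.331; P(Shift=weekend | Outcome=scrap) = 0.129/0.331 = 0.3897.
Difference = -0.024.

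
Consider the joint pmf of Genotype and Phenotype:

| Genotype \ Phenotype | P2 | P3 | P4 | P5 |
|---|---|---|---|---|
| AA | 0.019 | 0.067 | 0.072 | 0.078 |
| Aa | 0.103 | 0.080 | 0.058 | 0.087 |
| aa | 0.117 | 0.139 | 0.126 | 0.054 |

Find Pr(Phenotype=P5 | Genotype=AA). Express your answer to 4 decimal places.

0.3305

P(Genotype=AA) = 0.019 + 0.067 + 0.072 + 0.078 = 0.236.
P(Phenotype=P5 | Genotype=AA) = 0.078/0.236 = 0.3305.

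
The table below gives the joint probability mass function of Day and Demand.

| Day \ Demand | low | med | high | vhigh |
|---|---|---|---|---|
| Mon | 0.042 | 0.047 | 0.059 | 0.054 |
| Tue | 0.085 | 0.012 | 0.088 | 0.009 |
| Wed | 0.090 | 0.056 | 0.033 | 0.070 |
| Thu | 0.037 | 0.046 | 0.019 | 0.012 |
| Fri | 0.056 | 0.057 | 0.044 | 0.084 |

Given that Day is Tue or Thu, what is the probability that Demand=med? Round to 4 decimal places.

P(Day=Tue) = 0.085 + 0.012 + 0.088 + 0.009 = 0.194.
P(Day=Thu) = 0.037 + 0.046 + 0.019 + 0.012 = 0.114.
P(Day ∈ {Tue, Thu}) = 0.194 + 0.114 = 0.308; P(Demand=med, Day ∈ {Tue, Thu}) = 0.012 + 0.046 = 0.058.
P(Demand=med | Day ∈ {Tue, Thu}) = 0.058/0.308 = 0.1883.

0.1883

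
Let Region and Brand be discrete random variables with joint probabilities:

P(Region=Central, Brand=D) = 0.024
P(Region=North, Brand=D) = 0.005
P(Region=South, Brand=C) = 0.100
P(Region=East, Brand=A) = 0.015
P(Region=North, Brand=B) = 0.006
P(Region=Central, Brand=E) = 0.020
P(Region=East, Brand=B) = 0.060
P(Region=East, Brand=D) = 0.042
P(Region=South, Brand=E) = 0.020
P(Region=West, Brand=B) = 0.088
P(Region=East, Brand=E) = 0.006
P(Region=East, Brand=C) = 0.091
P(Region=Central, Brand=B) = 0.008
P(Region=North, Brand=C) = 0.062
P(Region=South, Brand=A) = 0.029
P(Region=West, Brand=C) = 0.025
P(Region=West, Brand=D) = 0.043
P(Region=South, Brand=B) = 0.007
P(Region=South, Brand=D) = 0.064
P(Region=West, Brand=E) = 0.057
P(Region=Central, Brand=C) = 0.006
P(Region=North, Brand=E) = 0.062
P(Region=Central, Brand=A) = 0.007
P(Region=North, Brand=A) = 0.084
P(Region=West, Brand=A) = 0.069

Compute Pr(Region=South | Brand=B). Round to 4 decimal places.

0.0414

P(Brand=B) = 0.006 + 0.007 + 0.060 + 0.088 + 0.008 = 0.169.
P(Region=South | Brand=B) = 0.007/0.169 = 0.0414.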